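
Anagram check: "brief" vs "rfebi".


Word 1: "brief" → sorted: befir
Word 2: "rfebi" → sorted: befir
Same letters? befir == befir
Anagram = Yes


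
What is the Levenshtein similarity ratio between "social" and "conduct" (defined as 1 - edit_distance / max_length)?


Word 1: "social" (length 6)
Word 2: "conduct" (length 7)
One optimal edit sequence:
  1. substitute 's' -> 'c'  (+1)
  2. keep 'o'
  3. insert 'n'  (+1)
  4. substitute 'c' -> 'd'  (+1)
  5. substitute 'i' -> 'u'  (+1)
  6. substitute 'a' -> 'c'  (+1)
  7. substitute 'l' -> 't'  (+1)
Edit distance = 6
Max length = max(6, 7) = 7
Similarity = 1 - 6/7
= 0.1429


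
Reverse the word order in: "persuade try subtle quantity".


Original: "persuade try subtle quantity"
Words (1..n): persuade | try | subtle | quantity
Reversed (n..1): quantity | subtle | try | persuade
Result = "quantity subtle try persuade"


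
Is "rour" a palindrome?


Word: "rour"
Reversed: "ruor"
Forward == Backward? rour != ruor
Palindrome = No


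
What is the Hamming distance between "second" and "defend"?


Comparing character by character (same length = 6):
  Pos 0: 's' vs 'd' !=
  Pos 1: 'e' vs 'e' =
  Pos 2: 'c' vs 'f' !=
  Pos 3: 'o' vs 'e' !=
  Pos 4: 'n' vs 'n' =
  Pos 5: 'd' vs 'd' =
Hamming distance = 3


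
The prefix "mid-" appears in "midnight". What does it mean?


Prefix: mid-
As in: midnight -> mid- + night
Meaning = middle


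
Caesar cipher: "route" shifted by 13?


Word: "route"
Shift: 13
Each letter → (letter + shift) mod 26:
  'r' (17) + 13 = 4 → 'e'
  'o' (14) + 13 = 1 → 'b'
  'u' (20) + 13 = 7 → 'h'
  't' (19) + 13 = 6 → 'g'
  'e' (4) + 13 = 17 → 'r'
Result = "ebhgr"


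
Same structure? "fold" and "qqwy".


Pattern of "fold": [0, 1, 2, 3]
Pattern of "qqwy": [0, 0, 1, 2]
Patterns do not match
Same pattern = No


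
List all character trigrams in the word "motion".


Word: "motion" (length 6)
Number of trigrams = 6 - 3 + 1 = 4
  Position 0: "mot"
  Position 1: "oti"
  Position 2: "tio"
  Position 3: "ion"
Trigrams = "mot", "oti", "tio", "ion"


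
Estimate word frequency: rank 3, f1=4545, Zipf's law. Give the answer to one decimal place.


Zipf's law: f(r) = f(1) / r
f(1) = 4545
f(3) = 4545 / 3
= 1515.0 occurrences


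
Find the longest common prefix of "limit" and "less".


Word 1: "limit"
Word 2: "less"
Comparing from start:
  Pos 0: 'l' == 'l'
  Pos 1: 'i' != 'e' (stop)
LCP = "l" (length 1)


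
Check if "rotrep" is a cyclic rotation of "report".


Word: "report", Candidate: "rotrep"
Method: check if candidate is substring of word+word
"reportreport" contains "rotrep"? No
Is rotation = No


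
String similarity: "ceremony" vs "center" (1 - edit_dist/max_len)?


Word 1: "ceremony" (length 8)
Word 2: "center" (length 6)
One optimal edit sequence:
  1. keep 'c'
  2. delete 'e'  (+1)
  3. delete 'r'  (+1)
  4. keep 'e'
  5. substitute 'm' -> 'n'  (+1)
  6. substitute 'o' -> 't'  (+1)
  7. substitute 'n' -> 'e'  (+1)
  8. substitute 'y' -> 'r'  (+1)
Edit distance = 6
Max length = max(8, 6) = 8
Similarity = 1 - 6/8
= 0.2500


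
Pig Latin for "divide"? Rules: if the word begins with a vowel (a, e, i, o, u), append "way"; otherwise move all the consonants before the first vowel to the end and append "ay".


Word: "divide"
Starts with consonant(s) → move to end, add 'ay'
Consonant cluster: "d"
Pig Latin = "ivideday"


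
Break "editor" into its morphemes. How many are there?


Word: "editor"
Morphemes: edit | -or
Each morpheme carries meaning
= 2 morphemes


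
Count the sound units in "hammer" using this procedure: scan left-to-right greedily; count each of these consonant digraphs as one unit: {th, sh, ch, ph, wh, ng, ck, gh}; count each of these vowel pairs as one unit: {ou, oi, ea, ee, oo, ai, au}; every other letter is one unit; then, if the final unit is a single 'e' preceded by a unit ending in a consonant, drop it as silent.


Word: "hammer" (6 letters)
Left-to-right scan:
  1. 'h' (letter)
  2. 'a' (letter)
  3. 'm' (letter)
  4. 'm' (letter)
  5. 'e' (letter)
  6. 'r' (letter)
Units from scan: 6
Sound units = 6 units


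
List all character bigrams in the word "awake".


Word: "awake" (length 5)
Number of bigrams = 5 - 2 + 1 = 4
  Position 0: "aw"
  Position 1: "wa"
  Position 2: "ak"
  Position 3: "ke"
Bigrams = "aw", "wa", "ak", "ke"


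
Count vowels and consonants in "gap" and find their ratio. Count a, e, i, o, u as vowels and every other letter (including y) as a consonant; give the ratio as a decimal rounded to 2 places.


Word: "gap"
Vowels (a,e,i,o,u): 1
Consonants: 2
Ratio = 1/2
= 0.50


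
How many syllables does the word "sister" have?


Word: "sister"
Syllable breakdown: sis-ter
Counting: 2 parts
= 2 syllables


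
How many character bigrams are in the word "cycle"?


Word: "cycle" (length 5)
Number of 2-grams = length - 2 + 1 = 5 - 2 + 1
= 4


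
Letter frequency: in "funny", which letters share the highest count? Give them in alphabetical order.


Word: "funny"
Letter counts:
  'f': 1
  'n': 2
  'u': 1
  'y': 1
Maximum count = 2
Most frequent = 'n' (2 times each)


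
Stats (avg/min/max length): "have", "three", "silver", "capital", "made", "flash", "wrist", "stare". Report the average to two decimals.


Lengths: "have"=4, "three"=5, "silver"=6, "capital"=7, "made"=4, "flash"=5, "wrist"=5, "stare"=5
Sum = 41, Count = 8
Average = 41/8 = 5.13
= avg=5.13, min=4, max=7


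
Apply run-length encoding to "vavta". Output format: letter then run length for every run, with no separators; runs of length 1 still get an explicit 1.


String: "vavta"
Scanning for consecutive runs:
  'v' x 1
  'a' x 1
  'v' x 1
  't' x 1
  'a' x 1
RLE = "v1a1v1t1a1"


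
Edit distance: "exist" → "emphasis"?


Word 1: "exist" (length 5)
Word 2: "emphasis" (length 8)
One optimal edit sequence (insert/delete/substitute each cost 1):
  1. keep 'e'
  2. insert 'm'  (+1)
  3. insert 'p'  (+1)
  4. substitute 'x' -> 'h'  (+1)
  5. substitute 'i' -> 'a'  (+1)
  6. keep 's'
  7. insert 'i'  (+1)
  8. substitute 't' -> 's'  (+1)
Total edit operations: 6
Edit distance = 6


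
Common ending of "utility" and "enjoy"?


Word 1: "utility"
Word 2: "enjoy"
Comparing from end:
  Pos -1: 'y' == 'y'
  Pos -2: 't' != 'o' (stop)
LCS = "y" (length 1)


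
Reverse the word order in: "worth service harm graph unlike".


Original: "worth service harm graph unlike"
Words (1..n): worth | service | harm | graph | unlike
Reversed (n..1): unlike | graph | harm | service | worth
Result = "unlike graph harm service worth"


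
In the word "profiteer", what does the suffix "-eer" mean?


Suffix: -eer
Example: profiteer = profit + -eer
Meaning = one who is concerned with


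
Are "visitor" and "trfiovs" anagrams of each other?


Word 1: "visitor" → sorted: iiorstv
Word 2: "trfiovs" → sorted: fiorstv
Same letters? iiorstv != fiorstv
Anagram = No


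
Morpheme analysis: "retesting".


Word: "retesting"
Morphemes: re- / test / -ing
Each morpheme carries meaning
= 3 morphemes


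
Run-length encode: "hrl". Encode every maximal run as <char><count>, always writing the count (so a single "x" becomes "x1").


String: "hrl"
Scanning for consecutive runs:
  'h' x 1
  'r' x 1
  'l' x 1
RLE = "h1r1l1"


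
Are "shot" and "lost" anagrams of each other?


Word 1: "shot" → sorted: host
Word 2: "lost" → sorted: lost
Same letters? host != lost
Anagram = No


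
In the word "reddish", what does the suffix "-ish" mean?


Suffix: -ish
Example: reddish (red + -ish, with a spelling change)
Meaning = somewhat / having the qualities of


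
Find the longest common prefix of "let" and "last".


Word 1: "let"
Word 2: "last"
Comparing from start:
  Pos 0: 'l' == 'l'
  Pos 1: 'e' != 'a' (stop)
LCP = "l" (length 1)


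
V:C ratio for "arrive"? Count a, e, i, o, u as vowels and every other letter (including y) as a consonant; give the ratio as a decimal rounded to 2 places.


Word: "arrive"
Vowels (a,e,i,o,u): 3
Consonants: 3
Ratio = 3/3
= 1.00


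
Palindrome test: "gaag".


Word: "gaag"
Reversed: "gaag"
Forward == Backward? gaag == gaag
Palindrome = Yes


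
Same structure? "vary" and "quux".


Pattern of "vary": [0, 1, 2, 3]
Pattern of "quux": [0, 1, 1, 2]
Patterns do not match
Same pattern = No


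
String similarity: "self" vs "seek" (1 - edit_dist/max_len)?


Word 1: "self" (length 4)
Word 2: "seek" (length 4)
One optimal edit sequence:
  1. keep 's'
  2. keep 'e'
  3. substitute 'l' -> 'e'  (+1)
  4. substitute 'f' -> 'k'  (+1)
Edit distance = 2
Max length = max(4, 4) = 4
Similarity = 1 - 2/4
= 0.5000


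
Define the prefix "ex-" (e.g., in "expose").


Prefix: ex-
As in: expose -> ex- + pose
Meaning = out / former


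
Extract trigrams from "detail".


Word: "detail" (length 6)
Number of trigrams = 6 - 3 + 1 = 4
  Position 0: "det"
  Position 1: "eta"
  Position 2: "tai"
  Position 3: "ail"
Trigrams = "det", "eta", "tai", "ail"


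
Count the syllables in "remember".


Word: "remember"
Syllable breakdown: re · mem · ber
Counting: 3 parts
= 3 syllables


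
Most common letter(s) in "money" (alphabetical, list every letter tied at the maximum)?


Word: "money"
Letter counts:
  'e': 1
  'm': 1
  'n': 1
  'o': 1
  'y': 1
Maximum count = 1
Most frequent = 'e', 'm', 'n', 'o', 'y' (1 time each)


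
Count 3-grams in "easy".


Word: "easy" (length 4)
Number of 3-grams = length - 3 + 1 = 4 - 3 + 1
= 2


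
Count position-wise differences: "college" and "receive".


Comparing character by character (same length = 7):
  Pos 0: 'c' vs 'r' !=
  Pos 1: 'o' vs 'e' !=
  Pos 2: 'l' vs 'c' !=
  Pos 3: 'l' vs 'e' !=
  Pos 4: 'e' vs 'i' !=
  Pos 5: 'g' vs 'v' !=
  Pos 6: 'e' vs 'e' =
Hamming distance = 6


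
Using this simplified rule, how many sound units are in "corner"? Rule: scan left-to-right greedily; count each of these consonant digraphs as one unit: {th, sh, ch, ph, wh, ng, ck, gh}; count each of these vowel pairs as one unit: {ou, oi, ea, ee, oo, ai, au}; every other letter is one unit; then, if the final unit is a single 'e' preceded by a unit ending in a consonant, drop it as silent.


Word: "corner" (6 letters)
Left-to-right scan:
  (1) 'c' (letter)
  (2) 'o' (letter)
  (3) 'r' (letter)
  (4) 'n' (letter)
  (5) 'e' (letter)
  (6) 'r' (letter)
Units from scan: 6
Sound units = 6 units


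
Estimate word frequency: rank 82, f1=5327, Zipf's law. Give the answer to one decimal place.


Zipf's law: f(r) = f(1) / r
f(1) = 5327
f(82) = 5327 / 82
= 65.0 occurrences


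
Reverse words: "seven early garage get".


Original: "seven early garage get"
Words (1..n): seven | early | garage | get
Reversed (n..1): get | garage | early | seven
Result = "get garage early seven"


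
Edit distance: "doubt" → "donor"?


Word 1: "doubt" (length 5)
Word 2: "donor" (length 5)
One optimal edit sequence (insert/delete/substitute each cost 1):
  1. keep 'd'
  2. keep 'o'
  3. substitute 'u' -> 'n'  (+1)
  4. substitute 'b' -> 'o'  (+1)
  5. substitute 't' -> 'r'  (+1)
Total edit operations: 3
Edit distance = 3


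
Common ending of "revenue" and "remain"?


Word 1: "revenue"
Word 2: "remain"
Comparing from end:
  Pos -1: 'e' != 'n' (stop)
LCS = "" (length 0)


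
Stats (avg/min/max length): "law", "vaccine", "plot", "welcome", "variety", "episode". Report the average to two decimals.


Lengths: "law"=3, "vaccine"=7, "plot"=4, "welcome"=7, "variety"=7, "episode"=7
Sum = 35, Count = 6
Average = 35/6 = 5.83
= avg=5.83, min=3, max=7


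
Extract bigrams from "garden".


Word: "garden" (length 6)
Number of bigrams = 6 - 2 + 1 = 5
  Position 0: "ga"
  Position 1: "ar"
  Position 2: "rd"
  Position 3: "de"
  Position 4: "en"
Bigrams = "ga", "ar", "rd", "de", "en"


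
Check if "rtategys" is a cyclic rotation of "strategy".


Word: "strategy", Candidate: "rtategys"
Method: check if candidate is substring of word+word
"strategystrategy" contains "rtategys"? No
Is rotation = No


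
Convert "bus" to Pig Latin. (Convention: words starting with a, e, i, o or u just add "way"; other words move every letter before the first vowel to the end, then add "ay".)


Word: "bus"
Starts with consonant(s) → move to end, add 'ay'
Consonant cluster: "b"
Pig Latin = "usbay"


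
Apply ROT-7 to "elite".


Word: "elite"
Shift: 7
Each letter → (letter + shift) mod 26:
  'e' (4) + 7 = 11 → 'l'
  'l' (11) + 7 = 18 → 's'
  'i' (8) + 7 = 15 → 'p'
  't' (19) + 7 = 0 → 'a'
  'e' (4) + 7 = 11 → 'l'
Result = "lspal"


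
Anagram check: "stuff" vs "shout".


Word 1: "stuff" → sorted: ffstu
Word 2: "shout" → sorted: hostu
Same letters? ffstu != hostu
Anagram = No


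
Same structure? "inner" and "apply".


Pattern of "inner": [0, 1, 1, 2, 3]
Pattern of "apply": [0, 1, 1, 2, 3]
Patterns match
Same pattern = Yes


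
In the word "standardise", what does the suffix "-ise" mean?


Suffix: -ise
As in: standardise -> standard + -ise
Meaning = to make


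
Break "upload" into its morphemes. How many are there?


Word: "upload"
Morphemes: up- / load
Each morpheme carries meaning
= 2 morphemes


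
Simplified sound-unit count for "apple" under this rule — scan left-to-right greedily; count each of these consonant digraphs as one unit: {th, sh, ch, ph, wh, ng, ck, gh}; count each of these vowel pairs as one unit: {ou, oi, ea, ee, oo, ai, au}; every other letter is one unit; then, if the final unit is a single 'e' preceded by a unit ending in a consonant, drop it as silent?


Word: "apple" (5 letters)
Left-to-right scan:
  [1] 'a' (letter)
  [2] 'p' (letter)
  [3] 'p' (letter)
  [4] 'l' (letter)
  [5] 'e' (letter)
Units from scan: 5
Final unit is 'e' after a consonant -> drop as silent (-1)
Sound units = 4 units


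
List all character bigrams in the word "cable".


Word: "cable" (length 5)
Number of bigrams = 5 - 2 + 1 = 4
  Position 0: "ca"
  Position 1: "ab"
  Position 2: "bl"
  Position 3: "le"
Bigrams = "ca", "ab", "bl", "le"


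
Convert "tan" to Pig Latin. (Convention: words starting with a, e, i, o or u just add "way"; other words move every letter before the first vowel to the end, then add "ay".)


Word: "tan"
Starts with consonant(s) → move to end, add 'ay'
Consonant cluster: "t"
Pig Latin = "antay"


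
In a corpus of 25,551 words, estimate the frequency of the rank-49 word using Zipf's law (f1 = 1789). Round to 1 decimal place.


Zipf's law: f(r) = f(1) / r
f(1) = 1789
f(49) = 1789 / 49
= 36.5 occurrences


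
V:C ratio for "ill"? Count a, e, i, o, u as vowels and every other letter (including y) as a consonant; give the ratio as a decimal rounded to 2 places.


Word: "ill"
Vowels (a,e,i,o,u): 1
Consonants: 2
Ratio = 1/2
= 0.50


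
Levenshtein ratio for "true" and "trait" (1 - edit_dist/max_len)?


Word 1: "true" (length 4)
Word 2: "trait" (length 5)
One optimal edit sequence:
  1. keep 't'
  2. keep 'r'
  3. insert 'a'  (+1)
  4. substitute 'u' -> 'i'  (+1)
  5. substitute 'e' -> 't'  (+1)
Edit distance = 3
Max length = max(4, 5) = 5
Similarity = 1 - 3/5
= 0.4000


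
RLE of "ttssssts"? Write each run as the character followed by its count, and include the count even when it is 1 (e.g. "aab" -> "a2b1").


String: "ttssssts"
Scanning for consecutive runs:
  't' x 2
  's' x 4
  't' x 1
  's' x 1
RLE = "t2s4t1s1"


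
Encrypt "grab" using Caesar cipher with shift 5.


Word: "grab"
Shift: 5
Each letter → (letter + shift) mod 26:
  'g' (6) + 5 = 11 → 'l'
  'r' (17) + 5 = 22 → 'w'
  'a' (0) + 5 = 5 → 'f'
  'b' (1) + 5 = 6 → 'g'
Result = "lwfg"


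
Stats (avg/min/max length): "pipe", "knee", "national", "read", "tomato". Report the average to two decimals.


Lengths: "pipe"=4, "knee"=4, "national"=8, "read"=4, "tomato"=6
Sum = 26, Count = 5
Average = 26/5 = 5.20
= avg=5.20, min=4, max=8


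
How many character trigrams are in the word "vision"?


Word: "vision" (length 6)
Number of 3-grams = length - 3 + 1 = 6 - 3 + 1
= 4


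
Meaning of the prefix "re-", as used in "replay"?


Prefix: re-
As in: replay -> re- + play
Meaning = again


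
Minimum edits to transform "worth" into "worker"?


Word 1: "worth" (length 5)
Word 2: "worker" (length 6)
One optimal edit sequence (insert/delete/substitute each cost 1):
  1. keep 'w'
  2. keep 'o'
  3. keep 'r'
  4. insert 'k'  (+1)
  5. substitute 't' -> 'e'  (+1)
  6. substitute 'h' -> 'r'  (+1)
Total edit operations: 3
Edit distance = 3


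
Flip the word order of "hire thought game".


Original: "hire thought game"
Words (1..n): hire | thought | game
Reversed (n..1): game | thought | hire
Result = "game thought hire"


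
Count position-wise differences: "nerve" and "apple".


Comparing character by character (same length = 5):
  Pos 0: 'n' vs 'a' !=
  Pos 1: 'e' vs 'p' !=
  Pos 2: 'r' vs 'p' !=
  Pos 3: 'v' vs 'l' !=
  Pos 4: 'e' vs 'e' =
Hamming distance = 4


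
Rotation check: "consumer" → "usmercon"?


Word: "consumer", Candidate: "usmercon"
Method: check if candidate is substring of word+word
"consumerconsumer" contains "usmercon"? No
Is rotation = No


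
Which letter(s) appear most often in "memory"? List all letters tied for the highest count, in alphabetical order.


Word: "memory"
Letter counts:
  'e': 1
  'm': 2
  'o': 1
  'r': 1
  'y': 1
Maximum count = 2
Most frequent = 'm' (2 times each)


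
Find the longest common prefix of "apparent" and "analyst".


Word 1: "apparent"
Word 2: "analyst"
Comparing from start:
  Pos 0: 'a' == 'a'
  Pos 1: 'p' != 'n' (stop)
LCP = "a" (length 1)


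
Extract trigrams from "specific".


Word: "specific" (length 8)
Number of trigrams = 8 - 3 + 1 = 6
  Position 0: "spe"
  Position 1: "pec"
  Position 2: "eci"
  Position 3: "cif"
  Position 4: "ifi"
  Position 5: "fic"
Trigrams = "spe", "pec", "eci", "cif", "ifi", "fic"


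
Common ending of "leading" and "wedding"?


Word 1: "leading"
Word 2: "wedding"
Comparing from end:
  Pos -1: 'g' == 'g'
  Pos -2: 'n' == 'n'
  Pos -3: 'i' == 'i'
  Pos -4: 'd' == 'd'
  Pos -5: 'a' != 'd' (stop)
LCS = "ding" (length 4)


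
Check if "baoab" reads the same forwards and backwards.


Word: "baoab"
Reversed: "baoab"
Forward == Backward? baoab == baoab
Palindrome = Yes


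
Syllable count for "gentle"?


Word: "gentle"
Syllable breakdown: gen / tle
Counting: 2 parts
= 2 syllables


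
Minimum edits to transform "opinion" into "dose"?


Word 1: "opinion" (length 7)
Word 2: "dose" (length 4)
One optimal edit sequence (insert/delete/substitute each cost 1):
  1. delete 'o'  (+1)
  2. delete 'p'  (+1)
  3. delete 'i'  (+1)
  4. substitute 'n' -> 'd'  (+1)
  5. substitute 'i' -> 'o'  (+1)
  6. substitute 'o' -> 's'  (+1)
  7. substitute 'n' -> 'e'  (+1)
Total edit operations: 7
Edit distance = 7


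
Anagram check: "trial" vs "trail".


Word 1: "trial" → sorted: ailrt
Word 2: "trail" → sorted: ailrt
Same letters? ailrt == ailrt
Anagram = Yes


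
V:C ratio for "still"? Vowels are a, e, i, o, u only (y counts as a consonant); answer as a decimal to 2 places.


Word: "still"
Vowels (a,e,i,o,u): 1
Consonants: 4
Ratio = 1/4
= 0.25


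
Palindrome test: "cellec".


Word: "cellec"
Reversed: "cellec"
Forward == Backward? cellec == cellec
Palindrome = Yes


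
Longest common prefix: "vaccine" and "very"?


Word 1: "vaccine"
Word 2: "very"
Comparing from start:
  Pos 0: 'v' == 'v'
  Pos 1: 'a' != 'e' (stop)
LCP = "v" (length 1)


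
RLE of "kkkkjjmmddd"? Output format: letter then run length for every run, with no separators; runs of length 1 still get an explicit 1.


String: "kkkkjjmmddd"
Scanning for consecutive runs:
  'k' x 4
  'j' x 2
  'm' x 2
  'd' x 3
RLE = "k4j2m2d3"


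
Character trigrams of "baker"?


Word: "baker" (length 5)
Number of trigrams = 5 - 3 + 1 = 3
  Position 0: "bak"
  Position 1: "ake"
  Position 2: "ker"
Trigrams = "bak", "ake", "ker"


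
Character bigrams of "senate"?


Word: "senate" (length 6)
Number of bigrams = 6 - 2 + 1 = 5
  Position 0: "se"
  Position 1: "en"
  Position 2: "na"
  Position 3: "at"
  Position 4: "te"
Bigrams = "se", "en", "na", "at", "te"


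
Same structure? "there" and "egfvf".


Pattern of "there": [0, 1, 2, 3, 2]
Pattern of "egfvf": [0, 1, 2, 3, 2]
Patterns match
Same pattern = Yes


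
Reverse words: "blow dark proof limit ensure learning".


Original: "blow dark proof limit ensure learning"
Words (1..n): blow | dark | proof | limit | ensure | learning
Reversed (n..1): learning | ensure | limit | proof | dark | blow
Result = "learning ensure limit proof dark blow"


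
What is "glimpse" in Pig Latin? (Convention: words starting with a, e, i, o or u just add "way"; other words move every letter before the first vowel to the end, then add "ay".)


Word: "glimpse"
Starts with consonant(s) → move to end, add 'ay'
Consonant cluster: "gl"
Pig Latin = "impseglay"


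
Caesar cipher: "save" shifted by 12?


Word: "save"
Shift: 12
Each letter → (letter + shift) mod 26:
  's' (18) + 12 = 4 → 'e'
  'a' (0) + 12 = 12 → 'm'
  'v' (21) + 12 = 7 → 'h'
  'e' (4) + 12 = 16 → 'q'
Result = "emhq"


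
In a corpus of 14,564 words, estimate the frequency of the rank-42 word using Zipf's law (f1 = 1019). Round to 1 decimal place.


Zipf's law: f(r) = f(1) / r
f(1) = 1019
f(42) = 1019 / 42
= 24.3 occurrences


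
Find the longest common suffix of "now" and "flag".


Word 1: "now"
Word 2: "flag"
Comparing from end:
  Pos -1: 'w' != 'g' (stop)
LCS = "" (length 0)


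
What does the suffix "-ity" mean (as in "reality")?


Suffix: -ity
Example: reality (real + -ity)
Meaning = quality of


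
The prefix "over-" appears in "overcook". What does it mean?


Prefix: over-
Example: overcook = over- + cook
Meaning = excessive


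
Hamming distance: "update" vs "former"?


Comparing character by character (same length = 6):
  Pos 0: 'u' vs 'f' !=
  Pos 1: 'p' vs 'o' !=
  Pos 2: 'd' vs 'r' !=
  Pos 3: 'a' vs 'm' !=
  Pos 4: 't' vs 'e' !=
  Pos 5: 'e' vs 'r' !=
Hamming distance = 6


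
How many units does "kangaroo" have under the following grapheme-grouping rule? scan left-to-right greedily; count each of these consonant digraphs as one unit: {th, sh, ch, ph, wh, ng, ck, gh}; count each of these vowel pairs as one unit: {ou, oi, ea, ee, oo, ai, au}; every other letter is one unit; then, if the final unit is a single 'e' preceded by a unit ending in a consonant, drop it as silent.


Word: "kangaroo" (8 letters)
Left-to-right scan:
  (1) 'k' (letter)
  (2) 'a' (letter)
  (3) 'ng' (digraph)
  (4) 'a' (letter)
  (5) 'r' (letter)
  (6) 'oo' (vowel-pair)
Units from scan: 6
Sound units = 6 units


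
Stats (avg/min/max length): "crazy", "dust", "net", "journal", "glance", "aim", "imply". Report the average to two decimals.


Lengths: "crazy"=5, "dust"=4, "net"=3, "journal"=7, "glance"=6, "aim"=3, "imply"=5
Sum = 33, Count = 7
Average = 33/7 = 4.71
= avg=4.71, min=3, max=7


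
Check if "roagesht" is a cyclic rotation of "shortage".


Word: "shortage", Candidate: "roagesht"
Method: check if candidate is substring of word+word
"shortageshortage" contains "roagesht"? No
Is rotation = No


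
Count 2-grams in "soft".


Word: "soft" (length 4)
Number of 2-grams = length - 2 + 1 = 4 - 2 + 1
= 3


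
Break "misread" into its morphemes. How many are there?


Word: "misread"
Morphemes: mis- | read
Each morpheme carries meaning
= 2 morphemes


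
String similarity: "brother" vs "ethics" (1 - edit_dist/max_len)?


Word 1: "brother" (length 7)
Word 2: "ethics" (length 6)
One optimal edit sequence:
  1. delete 'b'  (+1)
  2. delete 'r'  (+1)
  3. substitute 'o' -> 'e'  (+1)
  4. keep 't'
  5. keep 'h'
  6. insert 'i'  (+1)
  7. substitute 'e' -> 'c'  (+1)
  8. substitute 'r' -> 's'  (+1)
Edit distance = 6
Max length = max(7, 6) = 7
Similarity = 1 - 6/7
= 0.1429


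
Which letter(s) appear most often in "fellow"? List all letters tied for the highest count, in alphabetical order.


Word: "fellow"
Letter counts:
  'e': 1
  'f': 1
  'l': 2
  'o': 1
  'w': 1
Maximum count = 2
Most frequent = 'l' (2 times each)


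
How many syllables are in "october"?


Word: "october"
Syllable breakdown: oc · to · ber
Counting: 3 parts
= 3 syllables


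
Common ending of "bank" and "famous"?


Word 1: "bank"
Word 2: "famous"
Comparing from end:
  Pos -1: 'k' != 's' (stop)
LCS = "" (length 0)


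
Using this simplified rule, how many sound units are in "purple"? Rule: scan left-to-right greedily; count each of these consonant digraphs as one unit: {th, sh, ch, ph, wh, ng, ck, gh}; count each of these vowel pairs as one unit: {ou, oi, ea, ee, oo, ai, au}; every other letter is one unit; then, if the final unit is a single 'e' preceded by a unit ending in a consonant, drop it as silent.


Word: "purple" (6 letters)
Left-to-right scan:
  [1] 'p' (letter)
  [2] 'u' (letter)
  [3] 'r' (letter)
  [4] 'p' (letter)
  [5] 'l' (letter)
  [6] 'e' (letter)
Units from scan: 6
Final unit is 'e' after a consonant -> drop as silent (-1)
Sound units = 5 units


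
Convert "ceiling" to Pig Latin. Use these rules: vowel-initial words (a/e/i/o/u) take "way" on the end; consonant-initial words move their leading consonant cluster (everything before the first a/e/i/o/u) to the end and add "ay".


Word: "ceiling"
Starts with consonant(s) → move to end, add 'ay'
Consonant cluster: "c"
Pig Latin = "eilingcay"


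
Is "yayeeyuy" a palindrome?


Word: "yayeeyuy"
Reversed: "yuyeeyay"
Forward == Backward? yayeeyuy != yuyeeyay
Palindrome = No


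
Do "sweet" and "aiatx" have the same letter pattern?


Pattern of "sweet": [0, 1, 2, 2, 3]
Pattern of "aiatx": [0, 1, 0, 2, 3]
Patterns do not match
Same pattern = No


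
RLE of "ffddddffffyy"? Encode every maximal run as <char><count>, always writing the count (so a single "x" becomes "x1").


String: "ffddddffffyy"
Scanning for consecutive runs:
  'f' x 2
  'd' x 4
  'f' x 4
  'y' x 2
RLE = "f2d4f4y2"


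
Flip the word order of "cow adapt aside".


Original: "cow adapt aside"
Words (1..n): cow | adapt | aside
Reversed (n..1): aside | adapt | cow
Result = "aside adapt cow"


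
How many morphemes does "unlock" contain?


Word: "unlock"
Morphemes: un- | lock
Each morpheme carries meaning
= 2 morphemes


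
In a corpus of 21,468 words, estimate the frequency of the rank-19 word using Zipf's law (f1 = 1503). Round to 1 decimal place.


Zipf's law: f(r) = f(1) / r
f(1) = 1503
f(19) = 1503 / 19
= 79.1 occurrences


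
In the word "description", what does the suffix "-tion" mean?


Suffix: -tion
As in: description -> describe + -tion, with a spelling change
Meaning = act or process


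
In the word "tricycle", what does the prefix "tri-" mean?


Prefix: tri-
Example: tricycle (tri- + cycle)
Meaning = three


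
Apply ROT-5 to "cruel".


Word: "cruel"
Shift: 5
Each letter → (letter + shift) mod 26:
  'c' (2) + 5 = 7 → 'h'
  'r' (17) + 5 = 22 → 'w'
  'u' (20) + 5 = 25 → 'z'
  'e' (4) + 5 = 9 → 'j'
  'l' (11) + 5 = 16 → 'q'
Result = "hwzjq"


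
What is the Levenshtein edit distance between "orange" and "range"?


Word 1: "orange" (length 6)
Word 2: "range" (length 5)
One optimal edit sequence (insert/delete/substitute each cost 1):
  1. delete 'o'  (+1)
  2. keep 'r'
  3. keep 'a'
  4. keep 'n'
  5. keep 'g'
  6. keep 'e'
Total edit operations: 1
Edit distance = 1


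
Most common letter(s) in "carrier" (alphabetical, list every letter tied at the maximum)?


Word: "carrier"
Letter counts:
  'a': 1
  'c': 1
  'e': 1
  'i': 1
  'r': 3
Maximum count = 3
Most frequent = 'r' (3 times each)


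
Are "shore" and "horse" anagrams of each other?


Word 1: "shore" → sorted: ehors
Word 2: "horse" → sorted: ehors
Same letters? ehors == ehors
Anagram = Yes


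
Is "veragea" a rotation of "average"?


Word: "average", Candidate: "veragea"
Method: check if candidate is substring of word+word
"averageaverage" contains "veragea"? Yes
Is rotation = Yes


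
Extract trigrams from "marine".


Word: "marine" (length 6)
Number of trigrams = 6 - 3 + 1 = 4
  Position 0: "mar"
  Position 1: "ari"
  Position 2: "rin"
  Position 3: "ine"
Trigrams = "mar", "ari", "rin", "ine"


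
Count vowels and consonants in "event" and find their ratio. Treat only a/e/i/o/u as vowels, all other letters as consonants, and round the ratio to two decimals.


Word: "event"
Vowels (a,e,i,o,u): 2
Consonants: 3
Ratio = 2/3
= 0.67


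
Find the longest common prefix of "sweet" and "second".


Word 1: "sweet"
Word 2: "second"
Comparing from start:
  Pos 0: 's' == 's'
  Pos 1: 'w' != 'e' (stop)
LCP = "s" (length 1)


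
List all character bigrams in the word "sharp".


Word: "sharp" (length 5)
Number of bigrams = 5 - 2 + 1 = 4
  Position 0: "sh"
  Position 1: "ha"
  Position 2: "ar"
  Position 3: "rp"
Bigrams = "sh", "ha", "ar", "rp"


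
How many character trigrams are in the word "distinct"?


Word: "distinct" (length 8)
Number of 3-grams = length - 3 + 1 = 8 - 3 + 1
= 6


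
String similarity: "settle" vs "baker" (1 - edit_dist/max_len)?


Word 1: "settle" (length 6)
Word 2: "baker" (length 5)
One optimal edit sequence:
  1. delete 's'  (+1)
  2. substitute 'e' -> 'b'  (+1)
  3. substitute 't' -> 'a'  (+1)
  4. substitute 't' -> 'k'  (+1)
  5. substitute 'l' -> 'e'  (+1)
  6. substitute 'e' -> 'r'  (+1)
Edit distance = 6
Max length = max(6, 5) = 6
Similarity = 1 - 6/6
= 0.0000


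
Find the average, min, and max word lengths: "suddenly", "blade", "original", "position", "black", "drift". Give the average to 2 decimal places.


Lengths: "suddenly"=8, "blade"=5, "original"=8, "position"=8, "black"=5, "drift"=5
Sum = 39, Count = 6
Average = 39/6 = 6.50
= avg=6.50, min=5, max=8


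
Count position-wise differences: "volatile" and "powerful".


Comparing character by character (same length = 8):
  Pos 0: 'v' vs 'p' !=
  Pos 1: 'o' vs 'o' =
  Pos 2: 'l' vs 'w' !=
  Pos 3: 'a' vs 'e' !=
  Pos 4: 't' vs 'r' !=
  Pos 5: 'i' vs 'f' !=
  Pos 6: 'l' vs 'u' !=
  Pos 7: 'e' vs 'l' !=
Hamming distance = 7


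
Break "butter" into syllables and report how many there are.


Word: "butter"
Syllable breakdown: but / ter
Counting: 2 parts
= 2 syllables


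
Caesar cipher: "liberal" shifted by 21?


Word: "liberal"
Shift: 21
Each letter → (letter + shift) mod 26:
  'l' (11) + 21 = 6 → 'g'
  'i' (8) + 21 = 3 → 'd'
  'b' (1) + 21 = 22 → 'w'
  'e' (4) + 21 = 25 → 'z'
  'r' (17) + 21 = 12 → 'm'
  'a' (0) + 21 = 21 → 'v'
  'l' (11) + 21 = 6 → 'g'
Result = "gdwzmvg"


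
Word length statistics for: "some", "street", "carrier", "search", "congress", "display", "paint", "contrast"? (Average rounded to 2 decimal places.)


Lengths: "some"=4, "street"=6, "carrier"=7, "search"=6, "congress"=8, "display"=7, "paint"=5, "contrast"=8
Sum = 51, Count = 8
Average = 51/8 = 6.38
= avg=6.38, min=4, max=8


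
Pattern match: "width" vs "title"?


Pattern of "width": [0, 1, 2, 3, 4]
Pattern of "title": [0, 1, 0, 2, 3]
Patterns do not match
Same pattern = No


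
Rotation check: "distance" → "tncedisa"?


Word: "distance", Candidate: "tncedisa"
Method: check if candidate is substring of word+word
"distancedistance" contains "tncedisa"? No
Is rotation = No


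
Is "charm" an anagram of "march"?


Word 1: "march" → sorted: achmr
Word 2: "charm" → sorted: achmr
Same letters? achmr == achmr
Anagram = Yes


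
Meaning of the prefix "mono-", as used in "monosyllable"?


Prefix: mono-
As in: monosyllable -> mono- + syllable
Meaning = one


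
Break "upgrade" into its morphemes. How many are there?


Word: "upgrade"
Morphemes: up- | grade
Each morpheme carries meaning
= 2 morphemes


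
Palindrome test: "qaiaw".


Word: "qaiaw"
Reversed: "waiaq"
Forward == Backward? qaiaw != waiaq
Palindrome = No


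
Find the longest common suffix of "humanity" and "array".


Word 1: "humanity"
Word 2: "array"
Comparing from end:
  Pos -1: 'y' == 'y'
  Pos -2: 't' != 'a' (stop)
LCS = "y" (length 1)


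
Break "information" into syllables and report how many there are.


Word: "information"
Syllable breakdown: in · for · ma · tion
Counting: 4 parts
= 4 syllables


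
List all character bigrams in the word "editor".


Word: "editor" (length 6)
Number of bigrams = 6 - 2 + 1 = 5
  Position 0: "ed"
  Position 1: "di"
  Position 2: "it"
  Position 3: "to"
  Position 4: "or"
Bigrams = "ed", "di", "it", "to", "or"


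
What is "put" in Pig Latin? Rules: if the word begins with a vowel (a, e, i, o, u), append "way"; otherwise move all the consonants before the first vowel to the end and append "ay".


Word: "put"
Starts with consonant(s) → move to end, add 'ay'
Consonant cluster: "p"
Pig Latin = "utpay"


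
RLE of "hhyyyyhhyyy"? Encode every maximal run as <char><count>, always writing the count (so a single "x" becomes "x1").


String: "hhyyyyhhyyy"
Scanning for consecutive runs:
  'h' x 2
  'y' x 4
  'h' x 2
  'y' x 3
RLE = "h2y4h2y3"


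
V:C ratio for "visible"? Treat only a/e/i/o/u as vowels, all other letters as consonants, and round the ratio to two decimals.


Word: "visible"
Vowels (a,e,i,o,u): 3
Consonants: 4
Ratio = 3/4
= 0.75


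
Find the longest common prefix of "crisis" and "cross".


Word 1: "crisis"
Word 2: "cross"
Comparing from start:
  Pos 0: 'c' == 'c'
  Pos 1: 'r' == 'r'
  Pos 2: 'i' != 'o' (stop)
LCP = "cr" (length 2)


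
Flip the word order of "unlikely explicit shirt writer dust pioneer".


Original: "unlikely explicit shirt writer dust pioneer"
Words (1..n): unlikely | explicit | shirt | writer | dust | pioneer
Reversed (n..1): pioneer | dust | writer | shirt | explicit | unlikely
Result = "pioneer dust writer shirt explicit unlikely"


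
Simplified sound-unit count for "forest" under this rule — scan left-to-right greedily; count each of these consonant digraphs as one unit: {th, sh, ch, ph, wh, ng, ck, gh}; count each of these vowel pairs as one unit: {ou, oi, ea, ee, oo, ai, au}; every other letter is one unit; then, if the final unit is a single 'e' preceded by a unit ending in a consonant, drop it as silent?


Word: "forest" (6 letters)
Left-to-right scan:
  (1) 'f' (letter)
  (2) 'o' (letter)
  (3) 'r' (letter)
  (4) 'e' (letter)
  (5) 's' (letter)
  (6) 't' (letter)
Units from scan: 6
Sound units = 6 units


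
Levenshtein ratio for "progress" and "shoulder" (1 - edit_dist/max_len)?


Word 1: "progress" (length 8)
Word 2: "shoulder" (length 8)
One optimal edit sequence:
  1. substitute 'p' -> 's'  (+1)
  2. substitute 'r' -> 'h'  (+1)
  3. keep 'o'
  4. substitute 'g' -> 'u'  (+1)
  5. substitute 'r' -> 'l'  (+1)
  6. substitute 'e' -> 'd'  (+1)
  7. substitute 's' -> 'e'  (+1)
  8. substitute 's' -> 'r'  (+1)
Edit distance = 7
Max length = max(8, 8) = 8
Similarity = 1 - 7/8
= 0.1250


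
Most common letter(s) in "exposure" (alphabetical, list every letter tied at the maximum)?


Word: "exposure"
Letter counts:
  'e': 2
  'o': 1
  'p': 1
  'r': 1
  's': 1
  'u': 1
  'x': 1
Maximum count = 2
Most frequent = 'e' (2 times each)


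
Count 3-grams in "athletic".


Word: "athletic" (length 8)
Number of 3-grams = length - 3 + 1 = 8 - 3 + 1
= 6


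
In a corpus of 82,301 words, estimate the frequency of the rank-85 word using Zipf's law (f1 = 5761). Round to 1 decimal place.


Zipf's law: f(r) = f(1) / r
f(1) = 5761
f(85) = 5761 / 85
= 67.8 occurrences


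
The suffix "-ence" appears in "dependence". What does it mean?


Suffix: -ence
As in: dependence -> depend + -ence
Meaning = state of


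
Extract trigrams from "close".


Word: "close" (length 5)
Number of trigrams = 5 - 3 + 1 = 3
  Position 0: "clo"
  Position 1: "los"
  Position 2: "ose"
Trigrams = "clo", "los", "ose"


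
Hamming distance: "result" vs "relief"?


Comparing character by character (same length = 6):
  Pos 0: 'r' vs 'r' =
  Pos 1: 'e' vs 'e' =
  Pos 2: 's' vs 'l' !=
  Pos 3: 'u' vs 'i' !=
  Pos 4: 'l' vs 'e' !=
  Pos 5: 't' vs 'f' !=
Hamming distance = 4


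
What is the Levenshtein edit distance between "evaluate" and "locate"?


Word 1: "evaluate" (length 8)
Word 2: "locate" (length 6)
One optimal edit sequence (insert/delete/substitute each cost 1):
  1. delete 'e'  (+1)
  2. delete 'v'  (+1)
  3. substitute 'a' -> 'l'  (+1)
  4. substitute 'l' -> 'o'  (+1)
  5. substitute 'u' -> 'c'  (+1)
  6. keep 'a'
  7. keep 't'
  8. keep 'e'
Total edit operations: 5
Edit distance = 5


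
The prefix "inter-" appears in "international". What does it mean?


Prefix: inter-
As in: international -> inter- + national
Meaning = between


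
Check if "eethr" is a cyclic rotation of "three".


Word: "three", Candidate: "eethr"
Method: check if candidate is substring of word+word
"threethree" contains "eethr"? Yes
Is rotation = Yes


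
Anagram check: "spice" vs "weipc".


Word 1: "spice" → sorted: ceips
Word 2: "weipc" → sorted: ceipw
Same letters? ceips != ceipw
Anagram = No


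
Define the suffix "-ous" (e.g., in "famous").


Suffix: -ous
As in: famous -> fame + -ous, with a spelling change
Meaning = having quality of


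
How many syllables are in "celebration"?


Word: "celebration"
Syllable breakdown: cel · e · bra · tion
Counting: 4 parts
= 4 syllables


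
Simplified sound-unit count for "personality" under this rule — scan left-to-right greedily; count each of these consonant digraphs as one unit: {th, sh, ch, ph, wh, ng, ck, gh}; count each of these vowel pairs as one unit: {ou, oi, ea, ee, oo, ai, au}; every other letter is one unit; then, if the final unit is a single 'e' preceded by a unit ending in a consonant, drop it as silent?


Word: "personality" (11 letters)
Left-to-right scan:
  (1) 'p' (letter)
  (2) 'e' (letter)
  (3) 'r' (letter)
  (4) 's' (letter)
  (5) 'o' (letter)
  (6) 'n' (letter)
  (7) 'a' (letter)
  (8) 'l' (letter)
  (9) 'i' (letter)
  (10) 't' (letter)
  (11) 'y' (letter)
Units from scan: 11
Sound units = 11 units


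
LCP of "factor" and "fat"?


Word 1: "factor"
Word 2: "fat"
Comparing from start:
  Pos 0: 'f' == 'f'
  Pos 1: 'a' == 'a'
  Pos 2: 'c' != 't' (stop)
LCP = "fa" (length 2)


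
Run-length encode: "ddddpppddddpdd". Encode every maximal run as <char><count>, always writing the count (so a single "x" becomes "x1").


String: "ddddpppddddpdd"
Scanning for consecutive runs:
  'd' x 4
  'p' x 3
  'd' x 4
  'p' x 1
  'd' x 2
RLE = "d4p3d4p1d2"


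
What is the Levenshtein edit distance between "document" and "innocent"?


Word 1: "document" (length 8)
Word 2: "innocent" (length 8)
One optimal edit sequence (insert/delete/substitute each cost 1):
  1. substitute 'd' -> 'i'  (+1)
  2. substitute 'o' -> 'n'  (+1)
  3. substitute 'c' -> 'n'  (+1)
  4. substitute 'u' -> 'o'  (+1)
  5. substitute 'm' -> 'c'  (+1)
  6. keep 'e'
  7. keep 'n'
  8. keep 't'
Total edit operations: 5
Edit distance = 5


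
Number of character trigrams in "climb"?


Word: "climb" (length 5)
Number of 3-grams = length - 3 + 1 = 5 - 3 + 1
= 3


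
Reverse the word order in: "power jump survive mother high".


Original: "power jump survive mother high"
Words (1..n): power | jump | survive | mother | high
Reversed (n..1): high | mother | survive | jump | power
Result = "high mother survive jump power"


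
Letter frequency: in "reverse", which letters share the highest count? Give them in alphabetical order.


Word: "reverse"
Letter counts:
  'e': 3
  'r': 2
  's': 1
  'v': 1
Maximum count = 3
Most frequent = 'e' (3 times each)


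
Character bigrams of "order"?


Word: "order" (length 5)
Number of bigrams = 5 - 2 + 1 = 4
  Position 0: "or"
  Position 1: "rd"
  Position 2: "de"
  Position 3: "er"
Bigrams = "or", "rd", "de", "er"
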